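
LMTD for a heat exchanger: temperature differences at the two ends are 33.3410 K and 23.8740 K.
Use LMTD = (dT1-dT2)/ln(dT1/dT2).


dT1/dT2 = 1.3965
ln(dT1/dT2) = 0.3340
LMTD = 9.4670 / 0.3340 = 28.3445 K

28.3445 K


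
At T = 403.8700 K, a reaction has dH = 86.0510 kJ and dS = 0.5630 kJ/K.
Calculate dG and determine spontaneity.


T*dS = 403.8700 * 0.5630 = 227.3788 kJ
dG = 86.0510 - 227.3788 = -141.3278 kJ (spontaneous)

dG = -141.3278 kJ, spontaneous


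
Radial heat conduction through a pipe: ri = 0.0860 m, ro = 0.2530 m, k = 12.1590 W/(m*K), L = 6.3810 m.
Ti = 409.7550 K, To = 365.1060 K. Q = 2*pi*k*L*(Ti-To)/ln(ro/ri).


dT = 44.6490 K
ln(ro/ri) = 1.0790
Q = 2*pi*12.1590*6.3810*44.6490 / 1.0790 = 20171.5737 W

20171.5737 W


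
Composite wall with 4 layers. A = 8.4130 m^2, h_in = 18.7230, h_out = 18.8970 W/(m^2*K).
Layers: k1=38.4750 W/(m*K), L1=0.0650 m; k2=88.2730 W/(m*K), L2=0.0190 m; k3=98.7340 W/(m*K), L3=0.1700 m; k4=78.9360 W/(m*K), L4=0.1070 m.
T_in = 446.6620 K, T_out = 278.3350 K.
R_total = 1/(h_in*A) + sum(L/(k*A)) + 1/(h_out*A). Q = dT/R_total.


R_conv_in = 1/(18.7230*8.4130) = 0.0063
R_1 = 0.0650/(38.4750*8.4130) = 0.0002
R_2 = 0.0190/(88.2730*8.4130) = 2.5584e-05
R_3 = 0.1700/(98.7340*8.4130) = 0.0002
R_4 = 0.1070/(78.9360*8.4130) = 0.0002
R_conv_out = 1/(18.8970*8.4130) = 0.0063
R_total = 0.0132 K/W
Q = 168.3270 / 0.0132 = 12722.3653 W

R_total = 0.0132 K/W, Q = 12722.3653 W


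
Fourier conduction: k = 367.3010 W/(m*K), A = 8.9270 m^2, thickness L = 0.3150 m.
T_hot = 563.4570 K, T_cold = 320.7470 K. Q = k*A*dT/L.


dT = 242.7100 K
Q = 367.3010 * 8.9270 * 242.7100 / 0.3150 = 2526415.4118 W

2526415.4118 W


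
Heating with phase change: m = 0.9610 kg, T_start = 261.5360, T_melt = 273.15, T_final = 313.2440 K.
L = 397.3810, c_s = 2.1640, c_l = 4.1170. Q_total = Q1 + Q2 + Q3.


Q1 (sensible, solid) = 0.9610 * 2.1640 * 11.6140 = 24.1525 kJ
Q2 (latent) = 0.9610 * 397.3810 = 381.8831 kJ
Q3 (sensible, liquid) = 0.9610 * 4.1170 * 40.0940 = 158.6294 kJ
Q_total = 564.6650 kJ

564.6650 kJ


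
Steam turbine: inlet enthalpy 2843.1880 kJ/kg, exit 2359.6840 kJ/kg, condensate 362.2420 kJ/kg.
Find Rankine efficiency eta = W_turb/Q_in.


W = 483.5040 kJ/kg
Q_in = 2480.9460 kJ/kg
eta = 0.1949 = 19.4887%

eta = 19.4887%


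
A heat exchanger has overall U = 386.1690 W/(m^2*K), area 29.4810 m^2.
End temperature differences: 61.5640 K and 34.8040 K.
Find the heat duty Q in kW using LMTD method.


LMTD = 46.9190 K
Q = 386.1690 * 29.4810 * 46.9190 = 534156.0088 W = 534.1560 kW

534.1560 kW


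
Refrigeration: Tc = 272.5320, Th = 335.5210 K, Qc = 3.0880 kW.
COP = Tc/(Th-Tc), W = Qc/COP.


COP = 272.5320 / 62.9890 = 4.3267
W = 3.0880 / 4.3267 = 0.7137 kW

COP = 4.3267, W = 0.7137 kW


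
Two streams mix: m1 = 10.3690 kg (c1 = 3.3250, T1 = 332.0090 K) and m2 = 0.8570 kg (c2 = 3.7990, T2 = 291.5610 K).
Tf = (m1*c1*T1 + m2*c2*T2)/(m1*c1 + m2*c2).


num = 12395.8971
den = 37.7327
Tf = 328.5190 K

328.5190 K


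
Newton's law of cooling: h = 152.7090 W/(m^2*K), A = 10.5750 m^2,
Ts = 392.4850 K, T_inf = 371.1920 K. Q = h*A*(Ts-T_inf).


dT = 21.2930 K
Q = 152.7090 * 10.5750 * 21.2930 = 34386.0162 W

34386.0162 W


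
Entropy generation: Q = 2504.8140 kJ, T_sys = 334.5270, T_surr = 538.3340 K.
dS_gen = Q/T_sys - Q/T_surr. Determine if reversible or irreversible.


dS_sys = 2504.8140/334.5270 = 7.4876 kJ/K
dS_surr = -2504.8140/538.3340 = -4.6529 kJ/K
dS_gen = 7.4876 - 4.6529 = 2.8347 kJ/K (irreversible)

dS_gen = 2.8347 kJ/K, irreversible


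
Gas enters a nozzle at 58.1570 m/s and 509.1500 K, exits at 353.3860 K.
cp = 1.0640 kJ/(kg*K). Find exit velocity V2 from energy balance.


dT = 155.7640 K
2*cp*1000*dT = 331465.7920
V1^2 = 3382.2366
V2 = sqrt(334848.0286) = 578.6605 m/s

578.6605 m/s


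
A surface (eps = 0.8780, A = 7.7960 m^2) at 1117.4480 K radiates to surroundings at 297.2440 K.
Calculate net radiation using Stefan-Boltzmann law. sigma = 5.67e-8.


T^4 = 1.5592e+12
Tsurr^4 = 7.8064e+09
Q = 0.8780 * 5.67e-8 * 7.7960 * 1.5514e+12 = 602114.2345 W

602114.2345 W


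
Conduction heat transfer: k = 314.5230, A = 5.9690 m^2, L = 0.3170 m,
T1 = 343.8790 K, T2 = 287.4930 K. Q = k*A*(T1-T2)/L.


dT = 56.3860 K
Q = 314.5230 * 5.9690 * 56.3860 / 0.3170 = 333938.1317 W

333938.1317 W


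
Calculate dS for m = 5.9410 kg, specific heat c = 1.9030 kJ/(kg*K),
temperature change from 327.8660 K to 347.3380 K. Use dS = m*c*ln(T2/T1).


T2/T1 = 1.0594
ln(T2/T1) = 0.0577
dS = 5.9410 * 1.9030 * 0.0577 = 0.6523 kJ/K

0.6523 kJ/K


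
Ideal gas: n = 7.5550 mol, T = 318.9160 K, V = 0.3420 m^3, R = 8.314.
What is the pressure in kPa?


P = nRT/V = 7.5550 * 8.314 * 318.9160 / 0.3420
= 20031.8379 / 0.3420 = 58572.6254 Pa = 58.5726 kPa

58.5726 kPa


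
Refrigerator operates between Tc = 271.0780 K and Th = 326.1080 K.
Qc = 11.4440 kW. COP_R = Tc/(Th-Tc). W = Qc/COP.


COP = 271.0780 / 55.0300 = 4.9260
W = 11.4440 / 4.9260 = 2.3232 kW

COP = 4.9260, W = 2.3232 kW


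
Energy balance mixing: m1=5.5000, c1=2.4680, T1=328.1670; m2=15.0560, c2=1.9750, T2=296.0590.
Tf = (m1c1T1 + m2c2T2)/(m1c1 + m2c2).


num = 13258.0309
den = 43.3096
Tf = 306.1222 K

306.1222 K


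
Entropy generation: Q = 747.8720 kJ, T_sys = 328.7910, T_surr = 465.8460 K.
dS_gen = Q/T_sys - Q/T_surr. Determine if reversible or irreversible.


dS_sys = 747.8720/328.7910 = 2.2746 kJ/K
dS_surr = -747.8720/465.8460 = -1.6054 kJ/K
dS_gen = 2.2746 - 1.6054 = 0.6692 kJ/K (irreversible)

dS_gen = 0.6692 kJ/K, irreversible


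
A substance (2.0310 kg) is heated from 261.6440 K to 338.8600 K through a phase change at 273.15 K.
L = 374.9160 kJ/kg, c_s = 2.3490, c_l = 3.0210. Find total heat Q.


Q1 (sensible, solid) = 2.0310 * 2.3490 * 11.5060 = 54.8930 kJ
Q2 (latent) = 2.0310 * 374.9160 = 761.4544 kJ
Q3 (sensible, liquid) = 2.0310 * 3.0210 * 65.7100 = 403.1736 kJ
Q_total = 1219.5211 kJ

1219.5211 kJ


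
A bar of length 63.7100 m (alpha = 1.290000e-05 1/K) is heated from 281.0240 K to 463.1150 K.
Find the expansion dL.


dT = 182.0910 K
dL = 1.290000e-05 * 63.7100 * 182.0910 = 0.149653 m
L_final = 63.859653 m

dL = 0.149653 m


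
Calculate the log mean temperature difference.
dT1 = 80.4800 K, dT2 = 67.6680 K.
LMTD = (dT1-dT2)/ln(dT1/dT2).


dT1/dT2 = 1.1893
ln(dT1/dT2) = 0.1734
LMTD = 12.8120 / 0.1734 = 73.8890 K

73.8890 K


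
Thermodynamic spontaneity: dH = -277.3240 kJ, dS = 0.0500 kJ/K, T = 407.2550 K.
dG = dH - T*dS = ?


T*dS = 407.2550 * 0.0500 = 20.3628 kJ
dG = -277.3240 - 20.3628 = -297.6868 kJ (spontaneous)

dG = -297.6868 kJ, spontaneous


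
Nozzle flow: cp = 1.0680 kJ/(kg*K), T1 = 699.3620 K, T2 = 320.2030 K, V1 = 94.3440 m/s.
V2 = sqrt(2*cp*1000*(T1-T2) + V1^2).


dT = 379.1590 K
2*cp*1000*dT = 809883.6240
V1^2 = 8900.7903
V2 = sqrt(818784.4143) = 904.8671 m/s

904.8671 m/s


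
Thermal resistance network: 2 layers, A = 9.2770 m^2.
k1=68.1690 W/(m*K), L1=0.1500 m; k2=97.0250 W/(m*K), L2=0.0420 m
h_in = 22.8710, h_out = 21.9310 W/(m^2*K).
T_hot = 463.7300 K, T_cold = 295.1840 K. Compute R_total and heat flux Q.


R_conv_in = 1/(22.8710*9.2770) = 0.0047
R_1 = 0.1500/(68.1690*9.2770) = 0.0002
R_2 = 0.0420/(97.0250*9.2770) = 4.6661e-05
R_conv_out = 1/(21.9310*9.2770) = 0.0049
R_total = 0.0099 K/W
Q = 168.5460 / 0.0099 = 17004.1048 W

R_total = 0.0099 K/W, Q = 17004.1048 W


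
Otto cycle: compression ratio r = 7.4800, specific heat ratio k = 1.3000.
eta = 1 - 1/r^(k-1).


r^(k-1) = 1.8288
eta = 1 - 1/1.8288 = 0.4532 = 45.3199%

45.3199%


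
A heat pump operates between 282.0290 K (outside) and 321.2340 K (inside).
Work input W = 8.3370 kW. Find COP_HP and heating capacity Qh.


COP = 321.2340 / 39.2050 = 8.1937
Qh = 8.1937 * 8.3370 = 68.3109 kW

COP = 8.1937, Qh = 68.3109 kW


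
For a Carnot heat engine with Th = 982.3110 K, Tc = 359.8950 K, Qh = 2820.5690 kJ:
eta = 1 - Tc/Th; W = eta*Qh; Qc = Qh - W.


eta = 1 - 359.8950/982.3110 = 0.6336
W = 0.6336 * 2820.5690 = 1787.1807 kJ
Qc = 2820.5690 - 1787.1807 = 1033.3883 kJ

eta = 63.3624%, W = 1787.1807 kJ, Qc = 1033.3883 kJ


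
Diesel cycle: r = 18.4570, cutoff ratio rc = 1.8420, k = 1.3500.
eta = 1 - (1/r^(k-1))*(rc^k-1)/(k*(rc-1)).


r^(k-1) = 2.7743
rc^k = 2.2811
eta = 0.5938 = 59.3767%

59.3767%


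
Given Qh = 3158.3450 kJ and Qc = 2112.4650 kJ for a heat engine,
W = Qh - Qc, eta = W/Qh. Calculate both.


W = 3158.3450 - 2112.4650 = 1045.8800 kJ
eta = 1045.8800 / 3158.3450 = 0.3311 = 33.1148%

W = 1045.8800 kJ, eta = 33.1148%


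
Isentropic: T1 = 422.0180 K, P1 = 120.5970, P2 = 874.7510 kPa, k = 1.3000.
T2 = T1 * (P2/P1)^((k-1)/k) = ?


(k-1)/k = 0.2308
(P2/P1)^exp = 1.5797
T2 = 422.0180 * 1.5797 = 666.6824 K

666.6824 K


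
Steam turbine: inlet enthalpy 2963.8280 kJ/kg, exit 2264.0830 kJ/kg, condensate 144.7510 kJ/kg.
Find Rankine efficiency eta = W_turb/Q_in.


W = 699.7450 kJ/kg
Q_in = 2819.0770 kJ/kg
eta = 0.2482 = 24.8218%

eta = 24.8218%


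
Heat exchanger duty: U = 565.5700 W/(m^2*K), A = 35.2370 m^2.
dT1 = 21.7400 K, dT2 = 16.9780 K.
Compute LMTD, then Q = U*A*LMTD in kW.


LMTD = 19.2610 K
Q = 565.5700 * 35.2370 * 19.2610 = 383852.0494 W = 383.8520 kW

383.8520 kW


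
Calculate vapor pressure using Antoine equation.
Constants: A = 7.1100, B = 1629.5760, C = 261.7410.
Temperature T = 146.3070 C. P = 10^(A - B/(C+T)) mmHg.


C+T = 408.0480
B/(C+T) = 3.9936
log10(P) = 7.1100 - 3.9936 = 3.1164
P = 10^3.1164 = 1307.4076 mmHg

1307.4076 mmHg


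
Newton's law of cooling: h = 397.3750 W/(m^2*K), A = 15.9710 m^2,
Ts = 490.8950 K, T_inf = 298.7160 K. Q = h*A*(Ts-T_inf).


dT = 192.1790 K
Q = 397.3750 * 15.9710 * 192.1790 = 1219659.4352 W

1219659.4352 W


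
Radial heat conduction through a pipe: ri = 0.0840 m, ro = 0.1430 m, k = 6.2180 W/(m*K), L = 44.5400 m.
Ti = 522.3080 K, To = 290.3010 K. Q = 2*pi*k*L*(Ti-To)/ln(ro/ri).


dT = 232.0070 K
ln(ro/ri) = 0.5320
Q = 2*pi*6.2180*44.5400*232.0070 / 0.5320 = 758835.3175 W

758835.3175 W


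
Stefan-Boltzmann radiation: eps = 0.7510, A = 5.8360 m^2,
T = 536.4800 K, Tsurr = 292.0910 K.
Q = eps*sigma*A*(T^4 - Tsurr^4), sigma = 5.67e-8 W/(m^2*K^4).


T^4 = 8.2835e+10
Tsurr^4 = 7.2790e+09
Q = 0.7510 * 5.67e-8 * 5.8360 * 7.5556e+10 = 18776.1885 W

18776.1885 W


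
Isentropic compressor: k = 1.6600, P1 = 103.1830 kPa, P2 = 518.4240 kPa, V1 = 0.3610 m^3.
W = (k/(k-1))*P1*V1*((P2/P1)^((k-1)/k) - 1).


(k-1)/k = 0.3976
(P2/P1)^exp = 1.8999
W = 2.5152 * 103.1830 * 0.3610 * (1.8999 - 1) = 84.3133 kJ

84.3133 kJ


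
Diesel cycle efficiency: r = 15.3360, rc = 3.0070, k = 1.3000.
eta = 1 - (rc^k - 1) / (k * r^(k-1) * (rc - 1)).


r^(k-1) = 2.2684
rc^k = 4.1838
eta = 0.4620 = 46.2046%

46.2046%


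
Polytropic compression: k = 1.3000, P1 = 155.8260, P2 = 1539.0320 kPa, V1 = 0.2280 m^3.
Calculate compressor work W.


(k-1)/k = 0.2308
(P2/P1)^exp = 1.6964
W = 4.3333 * 155.8260 * 0.2280 * (1.6964 - 1) = 107.2130 kJ

107.2130 kJ


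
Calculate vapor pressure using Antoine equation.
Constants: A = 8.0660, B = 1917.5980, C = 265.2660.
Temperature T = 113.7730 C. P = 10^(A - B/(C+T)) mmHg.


C+T = 379.0390
B/(C+T) = 5.0591
log10(P) = 8.0660 - 5.0591 = 3.0069
P = 10^3.0069 = 1016.0036 mmHg

1016.0036 mmHg


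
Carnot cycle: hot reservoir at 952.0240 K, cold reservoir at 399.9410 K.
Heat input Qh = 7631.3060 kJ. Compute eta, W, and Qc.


eta = 1 - 399.9410/952.0240 = 0.5799
W = 0.5799 * 7631.3060 = 4425.4287 kJ
Qc = 7631.3060 - 4425.4287 = 3205.8773 kJ

eta = 57.9904%, W = 4425.4287 kJ, Qc = 3205.8773 kJ


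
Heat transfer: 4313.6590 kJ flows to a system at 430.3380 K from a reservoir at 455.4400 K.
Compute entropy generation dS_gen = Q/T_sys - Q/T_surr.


dS_sys = 4313.6590/430.3380 = 10.0239 kJ/K
dS_surr = -4313.6590/455.4400 = -9.4714 kJ/K
dS_gen = 10.0239 - 9.4714 = 0.5525 kJ/K (irreversible)

dS_gen = 0.5525 kJ/K, irreversible


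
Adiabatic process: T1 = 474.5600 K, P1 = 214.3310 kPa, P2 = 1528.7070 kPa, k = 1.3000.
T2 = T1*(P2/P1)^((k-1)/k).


(k-1)/k = 0.2308
(P2/P1)^exp = 1.5736
T2 = 474.5600 * 1.5736 = 746.7797 K

746.7797 K


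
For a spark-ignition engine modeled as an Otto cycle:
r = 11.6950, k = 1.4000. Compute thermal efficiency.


r^(k-1) = 2.6742
eta = 1 - 1/2.6742 = 0.6261 = 62.6062%

62.6062%


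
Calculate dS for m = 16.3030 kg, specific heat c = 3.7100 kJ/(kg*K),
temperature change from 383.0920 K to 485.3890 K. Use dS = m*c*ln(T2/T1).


T2/T1 = 1.2670
ln(T2/T1) = 0.2367
dS = 16.3030 * 3.7100 * 0.2367 = 14.3151 kJ/K

14.3151 kJ/K


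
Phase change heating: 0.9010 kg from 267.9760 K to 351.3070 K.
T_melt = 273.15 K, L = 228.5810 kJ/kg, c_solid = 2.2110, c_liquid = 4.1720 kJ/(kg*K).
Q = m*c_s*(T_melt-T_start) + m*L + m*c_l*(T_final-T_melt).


Q1 (sensible, solid) = 0.9010 * 2.2110 * 5.1740 = 10.3072 kJ
Q2 (latent) = 0.9010 * 228.5810 = 205.9515 kJ
Q3 (sensible, liquid) = 0.9010 * 4.1720 * 78.1570 = 293.7900 kJ
Q_total = 510.0486 kJ

510.0486 kJ


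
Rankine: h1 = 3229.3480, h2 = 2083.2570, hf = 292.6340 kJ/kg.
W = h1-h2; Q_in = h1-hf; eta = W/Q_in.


W = 1146.0910 kJ/kg
Q_in = 2936.7140 kJ/kg
eta = 0.3903 = 39.0263%

eta = 39.0263%


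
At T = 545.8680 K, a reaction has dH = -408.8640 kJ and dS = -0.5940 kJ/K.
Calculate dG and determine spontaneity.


T*dS = 545.8680 * -0.5940 = -324.2456 kJ
dG = -408.8640 + 324.2456 = -84.6184 kJ (spontaneous)

dG = -84.6184 kJ, spontaneous


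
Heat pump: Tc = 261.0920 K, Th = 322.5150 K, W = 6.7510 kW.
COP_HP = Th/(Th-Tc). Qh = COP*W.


COP = 322.5150 / 61.4230 = 5.2507
Qh = 5.2507 * 6.7510 = 35.4476 kW

COP = 5.2507, Qh = 35.4476 kW


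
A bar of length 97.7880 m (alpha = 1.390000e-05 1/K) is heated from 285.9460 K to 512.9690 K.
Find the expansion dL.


dT = 227.0230 K
dL = 1.390000e-05 * 97.7880 * 227.0230 = 0.308582 m
L_final = 98.096582 m

dL = 0.308582 m


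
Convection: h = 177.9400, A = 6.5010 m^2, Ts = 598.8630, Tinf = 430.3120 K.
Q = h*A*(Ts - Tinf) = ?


dT = 168.5510 K
Q = 177.9400 * 6.5010 * 168.5510 = 194977.7641 W

194977.7641 W


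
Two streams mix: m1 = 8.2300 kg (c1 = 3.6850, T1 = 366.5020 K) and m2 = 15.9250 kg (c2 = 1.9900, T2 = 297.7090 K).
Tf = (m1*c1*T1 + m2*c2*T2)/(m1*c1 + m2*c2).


num = 20549.7292
den = 62.0183
Tf = 331.3494 K

331.3494 K


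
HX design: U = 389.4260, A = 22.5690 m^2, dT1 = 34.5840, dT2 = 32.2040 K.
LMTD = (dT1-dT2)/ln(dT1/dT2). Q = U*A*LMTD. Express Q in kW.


LMTD = 33.3799 K
Q = 389.4260 * 22.5690 * 33.3799 = 293374.1000 W = 293.3741 kW

293.3741 kW


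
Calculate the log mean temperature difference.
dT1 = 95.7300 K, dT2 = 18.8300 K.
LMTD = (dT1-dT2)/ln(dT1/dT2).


dT1/dT2 = 5.0839
ln(dT1/dT2) = 1.6261
LMTD = 76.9000 / 1.6261 = 47.2916 K

47.2916 K


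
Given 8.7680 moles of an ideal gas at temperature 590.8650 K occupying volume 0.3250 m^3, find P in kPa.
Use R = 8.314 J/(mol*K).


P = nRT/V = 8.7680 * 8.314 * 590.8650 / 0.3250
= 43072.3757 / 0.3250 = 132530.3868 Pa = 132.5304 kPa

132.5304 kPa


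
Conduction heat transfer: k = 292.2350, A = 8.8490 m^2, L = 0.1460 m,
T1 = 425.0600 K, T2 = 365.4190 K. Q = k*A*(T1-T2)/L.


dT = 59.6410 K
Q = 292.2350 * 8.8490 * 59.6410 / 0.1460 = 1056375.8999 W

1056375.8999 W


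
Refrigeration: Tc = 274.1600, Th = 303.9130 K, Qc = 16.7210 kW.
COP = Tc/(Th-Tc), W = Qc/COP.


COP = 274.1600 / 29.7530 = 9.2145
W = 16.7210 / 9.2145 = 1.8146 kW

COP = 9.2145, W = 1.8146 kW


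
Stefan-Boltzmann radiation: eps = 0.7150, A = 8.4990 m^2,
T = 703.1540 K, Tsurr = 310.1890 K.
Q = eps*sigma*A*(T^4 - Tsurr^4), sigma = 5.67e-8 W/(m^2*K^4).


T^4 = 2.4446e+11
Tsurr^4 = 9.2578e+09
Q = 0.7150 * 5.67e-8 * 8.4990 * 2.3520e+11 = 81038.6430 W

81038.6430 W


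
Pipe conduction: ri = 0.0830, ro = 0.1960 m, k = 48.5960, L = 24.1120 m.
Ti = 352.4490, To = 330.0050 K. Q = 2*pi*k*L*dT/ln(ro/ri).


dT = 22.4440 K
ln(ro/ri) = 0.8593
Q = 2*pi*48.5960*24.1120*22.4440 / 0.8593 = 192301.2865 W

192301.2865 W


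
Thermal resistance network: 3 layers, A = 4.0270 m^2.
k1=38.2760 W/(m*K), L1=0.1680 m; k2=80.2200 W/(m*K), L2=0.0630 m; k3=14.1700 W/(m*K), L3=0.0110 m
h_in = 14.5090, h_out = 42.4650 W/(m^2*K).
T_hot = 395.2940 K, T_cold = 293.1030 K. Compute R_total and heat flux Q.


R_conv_in = 1/(14.5090*4.0270) = 0.0171
R_1 = 0.1680/(38.2760*4.0270) = 0.0011
R_2 = 0.0630/(80.2200*4.0270) = 0.0002
R_3 = 0.0110/(14.1700*4.0270) = 0.0002
R_conv_out = 1/(42.4650*4.0270) = 0.0058
R_total = 0.0244 K/W
Q = 102.1910 / 0.0244 = 4181.1965 W

R_total = 0.0244 K/W, Q = 4181.1965 W


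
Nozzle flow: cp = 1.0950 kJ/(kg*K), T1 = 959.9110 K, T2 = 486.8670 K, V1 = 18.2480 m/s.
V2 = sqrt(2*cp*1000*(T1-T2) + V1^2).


dT = 473.0440 K
2*cp*1000*dT = 1035966.3600
V1^2 = 332.9895
V2 = sqrt(1036299.3495) = 1017.9879 m/s

1017.9879 m/s


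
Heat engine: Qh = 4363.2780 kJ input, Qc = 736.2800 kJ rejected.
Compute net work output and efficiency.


W = 4363.2780 - 736.2800 = 3626.9980 kJ
eta = 3626.9980 / 4363.2780 = 0.8313 = 83.1255%

W = 3626.9980 kJ, eta = 83.1255%


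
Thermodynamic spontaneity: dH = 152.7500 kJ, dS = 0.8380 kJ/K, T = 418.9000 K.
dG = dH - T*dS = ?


T*dS = 418.9000 * 0.8380 = 351.0382 kJ
dG = 152.7500 - 351.0382 = -198.2882 kJ (spontaneous)

dG = -198.2882 kJ, spontaneous


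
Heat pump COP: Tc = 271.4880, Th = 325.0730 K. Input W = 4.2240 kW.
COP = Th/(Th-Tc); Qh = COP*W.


COP = 325.0730 / 53.5850 = 6.0665
Qh = 6.0665 * 4.2240 = 25.6249 kW

COP = 6.0665, Qh = 25.6249 kW


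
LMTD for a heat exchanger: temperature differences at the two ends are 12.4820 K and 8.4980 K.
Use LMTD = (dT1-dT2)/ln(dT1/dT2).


dT1/dT2 = 1.4688
ln(dT1/dT2) = 0.3845
LMTD = 3.9840 / 0.3845 = 10.3627 K

10.3627 K


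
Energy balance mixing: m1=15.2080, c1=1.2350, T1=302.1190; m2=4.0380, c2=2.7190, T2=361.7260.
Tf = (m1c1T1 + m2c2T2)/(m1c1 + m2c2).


num = 9645.8690
den = 29.7612
Tf = 324.1089 K

324.1089 K


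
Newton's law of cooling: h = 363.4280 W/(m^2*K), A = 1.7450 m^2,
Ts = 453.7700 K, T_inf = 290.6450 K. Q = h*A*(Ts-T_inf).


dT = 163.1250 K
Q = 363.4280 * 1.7450 * 163.1250 = 103450.9159 W

103450.9159 W


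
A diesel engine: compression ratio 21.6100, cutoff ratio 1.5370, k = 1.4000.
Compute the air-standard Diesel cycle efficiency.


r^(k-1) = 3.4187
rc^k = 1.8253
eta = 0.6789 = 67.8880%

67.8880%


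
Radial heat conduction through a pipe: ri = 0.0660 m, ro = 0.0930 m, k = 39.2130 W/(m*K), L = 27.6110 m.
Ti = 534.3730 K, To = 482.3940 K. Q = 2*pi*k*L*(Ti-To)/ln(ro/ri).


dT = 51.9790 K
ln(ro/ri) = 0.3429
Q = 2*pi*39.2130*27.6110*51.9790 / 0.3429 = 1031088.2399 W

1031088.2399 W


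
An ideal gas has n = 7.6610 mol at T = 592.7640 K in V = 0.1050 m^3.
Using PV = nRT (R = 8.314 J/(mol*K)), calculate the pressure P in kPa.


P = nRT/V = 7.6610 * 8.314 * 592.7640 / 0.1050
= 37755.2458 / 0.1050 = 359573.7699 Pa = 359.5738 kPa

359.5738 kPa


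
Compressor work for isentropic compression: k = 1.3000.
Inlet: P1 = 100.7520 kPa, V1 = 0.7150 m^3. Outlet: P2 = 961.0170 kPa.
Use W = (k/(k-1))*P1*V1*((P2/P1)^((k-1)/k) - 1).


(k-1)/k = 0.2308
(P2/P1)^exp = 1.6828
W = 4.3333 * 100.7520 * 0.7150 * (1.6828 - 1) = 213.1460 kJ

213.1460 kJ


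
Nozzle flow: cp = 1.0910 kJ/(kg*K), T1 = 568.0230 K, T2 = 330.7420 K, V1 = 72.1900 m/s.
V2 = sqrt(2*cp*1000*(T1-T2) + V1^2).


dT = 237.2810 K
2*cp*1000*dT = 517747.1420
V1^2 = 5211.3961
V2 = sqrt(522958.5381) = 723.1587 m/s

723.1587 m/s


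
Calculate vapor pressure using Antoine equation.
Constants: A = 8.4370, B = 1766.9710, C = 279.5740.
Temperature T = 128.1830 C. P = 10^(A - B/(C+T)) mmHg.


C+T = 407.7570
B/(C+T) = 4.3334
log10(P) = 8.4370 - 4.3334 = 4.1036
P = 10^4.1036 = 12694.2722 mmHg

12694.2722 mmHg


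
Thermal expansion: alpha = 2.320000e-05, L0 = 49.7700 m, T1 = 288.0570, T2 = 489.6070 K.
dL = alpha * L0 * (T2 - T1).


dT = 201.5500 K
dL = 2.320000e-05 * 49.7700 * 201.5500 = 0.232723 m
L_final = 50.002723 m

dL = 0.232723 m


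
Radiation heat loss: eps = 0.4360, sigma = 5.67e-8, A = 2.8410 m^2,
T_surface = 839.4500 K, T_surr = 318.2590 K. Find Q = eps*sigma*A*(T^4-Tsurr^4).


T^4 = 4.9657e+11
Tsurr^4 = 1.0259e+10
Q = 0.4360 * 5.67e-8 * 2.8410 * 4.8631e+11 = 34154.9247 W

34154.9247 W


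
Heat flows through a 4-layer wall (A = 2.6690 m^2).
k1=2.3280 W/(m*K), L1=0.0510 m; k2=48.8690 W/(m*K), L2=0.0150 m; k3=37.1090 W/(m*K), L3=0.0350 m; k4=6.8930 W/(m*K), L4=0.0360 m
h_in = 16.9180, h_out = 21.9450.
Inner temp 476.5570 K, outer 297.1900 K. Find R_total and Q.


R_conv_in = 1/(16.9180*2.6690) = 0.0221
R_1 = 0.0510/(2.3280*2.6690) = 0.0082
R_2 = 0.0150/(48.8690*2.6690) = 0.0001
R_3 = 0.0350/(37.1090*2.6690) = 0.0004
R_4 = 0.0360/(6.8930*2.6690) = 0.0020
R_conv_out = 1/(21.9450*2.6690) = 0.0171
R_total = 0.0499 K/W
Q = 179.3670 / 0.0499 = 3597.9323 W

R_total = 0.0499 K/W, Q = 3597.9323 W


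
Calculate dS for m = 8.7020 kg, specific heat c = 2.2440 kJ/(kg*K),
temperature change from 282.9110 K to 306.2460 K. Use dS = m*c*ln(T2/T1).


T2/T1 = 1.0825
ln(T2/T1) = 0.0793
dS = 8.7020 * 2.2440 * 0.0793 = 1.5477 kJ/K

1.5477 kJ/K


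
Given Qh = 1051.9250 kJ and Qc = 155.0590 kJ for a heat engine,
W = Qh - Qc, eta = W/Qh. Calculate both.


W = 1051.9250 - 155.0590 = 896.8660 kJ
eta = 896.8660 / 1051.9250 = 0.8526 = 85.2595%

W = 896.8660 kJ, eta = 85.2595%


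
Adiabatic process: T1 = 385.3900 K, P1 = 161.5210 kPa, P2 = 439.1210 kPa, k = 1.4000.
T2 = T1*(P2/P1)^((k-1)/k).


(k-1)/k = 0.2857
(P2/P1)^exp = 1.3308
T2 = 385.3900 * 1.3308 = 512.8637 K

512.8637 K


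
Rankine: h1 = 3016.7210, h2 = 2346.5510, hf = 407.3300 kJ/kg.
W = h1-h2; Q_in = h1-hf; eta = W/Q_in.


W = 670.1700 kJ/kg
Q_in = 2609.3910 kJ/kg
eta = 0.2568 = 25.6830%

eta = 25.6830%


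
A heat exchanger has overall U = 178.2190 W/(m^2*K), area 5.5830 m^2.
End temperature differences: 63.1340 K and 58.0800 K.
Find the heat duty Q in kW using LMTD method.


LMTD = 60.5719 K
Q = 178.2190 * 5.5830 * 60.5719 = 60268.8021 W = 60.2688 kW

60.2688 kW


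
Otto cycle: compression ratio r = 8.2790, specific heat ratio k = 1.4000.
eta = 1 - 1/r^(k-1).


r^(k-1) = 2.3291
eta = 1 - 1/2.3291 = 0.5707 = 57.0653%

57.0653%


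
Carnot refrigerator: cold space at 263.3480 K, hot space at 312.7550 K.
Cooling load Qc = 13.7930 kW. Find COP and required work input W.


COP = 263.3480 / 49.4070 = 5.3302
W = 13.7930 / 5.3302 = 2.5877 kW

COP = 5.3302, W = 2.5877 kW


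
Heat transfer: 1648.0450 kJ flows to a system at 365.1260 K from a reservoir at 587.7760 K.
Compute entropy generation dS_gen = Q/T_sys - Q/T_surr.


dS_sys = 1648.0450/365.1260 = 4.5136 kJ/K
dS_surr = -1648.0450/587.7760 = -2.8039 kJ/K
dS_gen = 4.5136 - 2.8039 = 1.7098 kJ/K (irreversible)

dS_gen = 1.7098 kJ/K, irreversible


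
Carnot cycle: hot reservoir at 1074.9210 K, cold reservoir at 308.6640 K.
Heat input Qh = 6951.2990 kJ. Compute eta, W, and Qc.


eta = 1 - 308.6640/1074.9210 = 0.7128
W = 0.7128 * 6951.2990 = 4955.2307 kJ
Qc = 6951.2990 - 4955.2307 = 1996.0683 kJ

eta = 71.2850%, W = 4955.2307 kJ, Qc = 1996.0683 kJ


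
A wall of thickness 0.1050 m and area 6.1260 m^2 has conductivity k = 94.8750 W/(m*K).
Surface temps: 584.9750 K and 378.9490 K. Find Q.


dT = 206.0260 K
Q = 94.8750 * 6.1260 * 206.0260 / 0.1050 = 1140411.3030 W

1140411.3030 W


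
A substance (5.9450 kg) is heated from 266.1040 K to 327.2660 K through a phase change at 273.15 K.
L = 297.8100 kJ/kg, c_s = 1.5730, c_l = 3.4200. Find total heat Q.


Q1 (sensible, solid) = 5.9450 * 1.5730 * 7.0460 = 65.8906 kJ
Q2 (latent) = 5.9450 * 297.8100 = 1770.4805 kJ
Q3 (sensible, liquid) = 5.9450 * 3.4200 * 54.1160 = 1100.2811 kJ
Q_total = 2936.6521 kJ

2936.6521 kJ


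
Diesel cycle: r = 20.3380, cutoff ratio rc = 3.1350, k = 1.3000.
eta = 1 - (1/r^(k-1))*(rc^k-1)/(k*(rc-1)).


r^(k-1) = 2.4688
rc^k = 4.4168
eta = 0.5014 = 50.1360%

50.1360%


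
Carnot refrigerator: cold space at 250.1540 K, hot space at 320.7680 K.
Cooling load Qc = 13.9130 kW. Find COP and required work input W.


COP = 250.1540 / 70.6140 = 3.5426
W = 13.9130 / 3.5426 = 3.9274 kW

COP = 3.5426, W = 3.9274 kW


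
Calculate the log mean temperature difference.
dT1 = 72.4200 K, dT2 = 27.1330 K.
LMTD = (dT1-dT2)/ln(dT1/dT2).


dT1/dT2 = 2.6691
ln(dT1/dT2) = 0.9817
LMTD = 45.2870 / 0.9817 = 46.1297 K

46.1297 K


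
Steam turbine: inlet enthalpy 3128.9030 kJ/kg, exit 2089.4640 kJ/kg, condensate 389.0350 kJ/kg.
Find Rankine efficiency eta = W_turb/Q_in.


W = 1039.4390 kJ/kg
Q_in = 2739.8680 kJ/kg
eta = 0.3794 = 37.9376%

eta = 37.9376%


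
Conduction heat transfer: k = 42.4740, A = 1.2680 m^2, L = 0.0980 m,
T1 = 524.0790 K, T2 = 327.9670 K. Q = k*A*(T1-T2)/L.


dT = 196.1120 K
Q = 42.4740 * 1.2680 * 196.1120 / 0.0980 = 107775.6149 W

107775.6149 W


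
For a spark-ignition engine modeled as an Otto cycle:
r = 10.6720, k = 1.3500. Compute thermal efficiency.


r^(k-1) = 2.2903
eta = 1 - 1/2.2903 = 0.5634 = 56.3370%

56.3370%


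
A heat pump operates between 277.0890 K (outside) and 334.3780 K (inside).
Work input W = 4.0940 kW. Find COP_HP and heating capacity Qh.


COP = 334.3780 / 57.2890 = 5.8367
Qh = 5.8367 * 4.0940 = 23.8954 kW

COP = 5.8367, Qh = 23.8954 kW


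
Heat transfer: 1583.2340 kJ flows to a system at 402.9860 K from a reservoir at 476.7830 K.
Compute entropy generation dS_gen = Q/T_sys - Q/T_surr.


dS_sys = 1583.2340/402.9860 = 3.9288 kJ/K
dS_surr = -1583.2340/476.7830 = -3.3207 kJ/K
dS_gen = 3.9288 - 3.3207 = 0.6081 kJ/K (irreversible)

dS_gen = 0.6081 kJ/K, irreversible


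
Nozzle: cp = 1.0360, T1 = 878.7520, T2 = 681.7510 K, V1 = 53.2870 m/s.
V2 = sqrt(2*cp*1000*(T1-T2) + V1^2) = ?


dT = 197.0010 K
2*cp*1000*dT = 408186.0720
V1^2 = 2839.5044
V2 = sqrt(411025.5764) = 641.1128 m/s

641.1128 m/s


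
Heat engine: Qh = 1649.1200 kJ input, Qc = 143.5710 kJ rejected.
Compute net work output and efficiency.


W = 1649.1200 - 143.5710 = 1505.5490 kJ
eta = 1505.5490 / 1649.1200 = 0.9129 = 91.2941%

W = 1505.5490 kJ, eta = 91.2941%


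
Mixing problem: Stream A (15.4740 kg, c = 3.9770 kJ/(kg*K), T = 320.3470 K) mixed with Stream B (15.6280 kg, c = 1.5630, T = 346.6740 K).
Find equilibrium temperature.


num = 28182.2404
den = 85.9667
Tf = 327.8276 K

327.8276 K


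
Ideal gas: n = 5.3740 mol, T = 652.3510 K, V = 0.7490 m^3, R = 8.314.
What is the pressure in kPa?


P = nRT/V = 5.3740 * 8.314 * 652.3510 / 0.7490
= 29146.6748 / 0.7490 = 38914.1185 Pa = 38.9141 kPa

38.9141 kPa


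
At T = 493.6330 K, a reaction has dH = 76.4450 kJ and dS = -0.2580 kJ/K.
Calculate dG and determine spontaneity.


T*dS = 493.6330 * -0.2580 = -127.3573 kJ
dG = 76.4450 + 127.3573 = 203.8023 kJ (non-spontaneous)

dG = 203.8023 kJ, non-spontaneous


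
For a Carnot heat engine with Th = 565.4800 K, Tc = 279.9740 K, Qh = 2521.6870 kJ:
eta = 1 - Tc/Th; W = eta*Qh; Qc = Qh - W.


eta = 1 - 279.9740/565.4800 = 0.5049
W = 0.5049 * 2521.6870 = 1273.1781 kJ
Qc = 2521.6870 - 1273.1781 = 1248.5089 kJ

eta = 50.4891%, W = 1273.1781 kJ, Qc = 1248.5089 kJ


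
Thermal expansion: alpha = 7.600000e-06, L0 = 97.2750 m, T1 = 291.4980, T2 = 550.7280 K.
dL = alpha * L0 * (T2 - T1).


dT = 259.2300 K
dL = 7.600000e-06 * 97.2750 * 259.2300 = 0.191646 m
L_final = 97.466646 m

dL = 0.191646 m


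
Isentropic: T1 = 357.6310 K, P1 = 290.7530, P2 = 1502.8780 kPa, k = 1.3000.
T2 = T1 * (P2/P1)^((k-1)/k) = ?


(k-1)/k = 0.2308
(P2/P1)^exp = 1.4609
T2 = 357.6310 * 1.4609 = 522.4754 K

522.4754 K


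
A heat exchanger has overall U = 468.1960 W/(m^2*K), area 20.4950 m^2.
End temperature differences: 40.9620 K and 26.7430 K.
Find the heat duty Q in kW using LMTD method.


LMTD = 33.3488 K
Q = 468.1960 * 20.4950 * 33.3488 = 320004.3982 W = 320.0044 kW

320.0044 kW


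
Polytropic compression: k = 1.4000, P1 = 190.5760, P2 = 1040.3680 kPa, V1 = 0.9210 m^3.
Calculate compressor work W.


(k-1)/k = 0.2857
(P2/P1)^exp = 1.6241
W = 3.5000 * 190.5760 * 0.9210 * (1.6241 - 1) = 383.3812 kJ

383.3812 kJ


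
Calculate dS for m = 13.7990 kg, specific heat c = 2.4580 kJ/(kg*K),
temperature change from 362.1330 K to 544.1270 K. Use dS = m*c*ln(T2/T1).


T2/T1 = 1.5026
ln(T2/T1) = 0.4072
dS = 13.7990 * 2.4580 * 0.4072 = 13.8104 kJ/K

13.8104 kJ/K


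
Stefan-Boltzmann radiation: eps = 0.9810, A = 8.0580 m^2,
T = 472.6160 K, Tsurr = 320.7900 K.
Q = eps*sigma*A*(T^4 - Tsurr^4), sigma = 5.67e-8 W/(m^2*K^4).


T^4 = 4.9892e+10
Tsurr^4 = 1.0590e+10
Q = 0.9810 * 5.67e-8 * 8.0580 * 3.9303e+10 = 17615.7407 W

17615.7407 W


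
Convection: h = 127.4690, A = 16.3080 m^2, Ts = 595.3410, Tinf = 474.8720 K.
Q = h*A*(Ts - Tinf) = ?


dT = 120.4690 K
Q = 127.4690 * 16.3080 * 120.4690 = 250426.6748 W

250426.6748 W


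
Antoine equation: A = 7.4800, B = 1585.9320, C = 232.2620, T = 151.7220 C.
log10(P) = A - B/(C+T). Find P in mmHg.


C+T = 383.9840
B/(C+T) = 4.1302
log10(P) = 7.4800 - 4.1302 = 3.3498
P = 10^3.3498 = 2237.6732 mmHg

2237.6732 mmHg


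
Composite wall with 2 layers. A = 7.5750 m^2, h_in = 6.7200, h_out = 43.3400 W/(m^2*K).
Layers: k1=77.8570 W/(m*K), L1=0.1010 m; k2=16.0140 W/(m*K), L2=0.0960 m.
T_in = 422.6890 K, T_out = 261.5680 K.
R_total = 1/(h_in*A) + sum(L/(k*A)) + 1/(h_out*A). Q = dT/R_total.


R_conv_in = 1/(6.7200*7.5750) = 0.0196
R_1 = 0.1010/(77.8570*7.5750) = 0.0002
R_2 = 0.0960/(16.0140*7.5750) = 0.0008
R_conv_out = 1/(43.3400*7.5750) = 0.0030
R_total = 0.0237 K/W
Q = 161.1210 / 0.0237 = 6811.7329 W

R_total = 0.0237 K/W, Q = 6811.7329 W


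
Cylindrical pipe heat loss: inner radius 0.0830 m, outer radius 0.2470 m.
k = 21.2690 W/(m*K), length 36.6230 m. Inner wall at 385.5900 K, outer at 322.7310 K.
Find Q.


dT = 62.8590 K
ln(ro/ri) = 1.0905
Q = 2*pi*21.2690*36.6230*62.8590 / 1.0905 = 282100.3641 W

282100.3641 W


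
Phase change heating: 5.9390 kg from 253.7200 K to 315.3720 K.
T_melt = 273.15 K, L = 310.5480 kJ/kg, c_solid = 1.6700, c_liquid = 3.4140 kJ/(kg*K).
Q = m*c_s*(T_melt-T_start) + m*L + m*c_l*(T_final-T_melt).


Q1 (sensible, solid) = 5.9390 * 1.6700 * 19.4300 = 192.7093 kJ
Q2 (latent) = 5.9390 * 310.5480 = 1844.3446 kJ
Q3 (sensible, liquid) = 5.9390 * 3.4140 * 42.2220 = 856.0825 kJ
Q_total = 2893.1364 kJ

2893.1364 kJ


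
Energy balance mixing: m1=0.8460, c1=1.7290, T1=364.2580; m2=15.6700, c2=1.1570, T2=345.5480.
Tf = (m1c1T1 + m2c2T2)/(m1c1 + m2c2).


num = 6797.6635
den = 19.5929
Tf = 346.9448 K

346.9448 K


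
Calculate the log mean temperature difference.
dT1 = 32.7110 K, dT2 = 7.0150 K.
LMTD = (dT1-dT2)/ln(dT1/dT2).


dT1/dT2 = 4.6630
ln(dT1/dT2) = 1.5397
LMTD = 25.6960 / 1.5397 = 16.6894 K

16.6894 K


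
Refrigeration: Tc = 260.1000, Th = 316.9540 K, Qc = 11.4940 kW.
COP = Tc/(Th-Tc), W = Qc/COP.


COP = 260.1000 / 56.8540 = 4.5749
W = 11.4940 / 4.5749 = 2.5124 kW

COP = 4.5749, W = 2.5124 kW


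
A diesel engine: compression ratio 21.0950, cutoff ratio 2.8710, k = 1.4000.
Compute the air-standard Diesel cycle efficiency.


r^(k-1) = 3.3859
rc^k = 4.3777
eta = 0.6192 = 61.9155%

61.9155%


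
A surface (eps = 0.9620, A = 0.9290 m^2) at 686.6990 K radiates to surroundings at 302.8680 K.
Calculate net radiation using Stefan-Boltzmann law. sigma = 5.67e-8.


T^4 = 2.2236e+11
Tsurr^4 = 8.4142e+09
Q = 0.9620 * 5.67e-8 * 0.9290 * 2.1395e+11 = 10841.4390 W

10841.4390 W


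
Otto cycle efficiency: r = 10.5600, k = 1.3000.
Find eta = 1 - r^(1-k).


r^(k-1) = 2.0281
eta = 1 - 1/2.0281 = 0.5069 = 50.6939%

50.6939%


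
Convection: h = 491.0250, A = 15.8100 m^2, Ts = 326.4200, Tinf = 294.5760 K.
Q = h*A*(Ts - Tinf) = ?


dT = 31.8440 K
Q = 491.0250 * 15.8100 * 31.8440 = 247208.3236 W

247208.3236 W


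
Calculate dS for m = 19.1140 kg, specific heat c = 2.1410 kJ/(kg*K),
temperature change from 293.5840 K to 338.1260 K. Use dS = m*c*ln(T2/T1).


T2/T1 = 1.1517
ln(T2/T1) = 0.1413
dS = 19.1140 * 2.1410 * 0.1413 = 5.7806 kJ/K

5.7806 kJ/K


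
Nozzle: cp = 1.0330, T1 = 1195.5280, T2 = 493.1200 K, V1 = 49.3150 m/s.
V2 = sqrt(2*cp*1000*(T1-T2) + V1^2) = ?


dT = 702.4080 K
2*cp*1000*dT = 1451174.9280
V1^2 = 2431.9692
V2 = sqrt(1453606.8972) = 1205.6562 m/s

1205.6562 m/s


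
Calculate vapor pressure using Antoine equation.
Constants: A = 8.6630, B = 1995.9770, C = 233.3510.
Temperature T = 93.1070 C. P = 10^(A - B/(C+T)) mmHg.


C+T = 326.4580
B/(C+T) = 6.1140
log10(P) = 8.6630 - 6.1140 = 2.5490
P = 10^2.5490 = 353.9654 mmHg

353.9654 mmHg


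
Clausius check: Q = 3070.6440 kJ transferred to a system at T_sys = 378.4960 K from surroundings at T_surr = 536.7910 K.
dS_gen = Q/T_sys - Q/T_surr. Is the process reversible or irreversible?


dS_sys = 3070.6440/378.4960 = 8.1128 kJ/K
dS_surr = -3070.6440/536.7910 = -5.7204 kJ/K
dS_gen = 8.1128 - 5.7204 = 2.3924 kJ/K (irreversible)

dS_gen = 2.3924 kJ/K, irreversible


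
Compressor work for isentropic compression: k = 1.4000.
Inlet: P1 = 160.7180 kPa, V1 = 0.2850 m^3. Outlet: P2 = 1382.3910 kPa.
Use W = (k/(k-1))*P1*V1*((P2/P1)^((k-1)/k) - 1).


(k-1)/k = 0.2857
(P2/P1)^exp = 1.8493
W = 3.5000 * 160.7180 * 0.2850 * (1.8493 - 1) = 136.1645 kJ

136.1645 kJ


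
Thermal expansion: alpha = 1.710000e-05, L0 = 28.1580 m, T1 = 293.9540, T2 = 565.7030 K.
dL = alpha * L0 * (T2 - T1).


dT = 271.7490 K
dL = 1.710000e-05 * 28.1580 * 271.7490 = 0.130848 m
L_final = 28.288848 m

dL = 0.130848 m


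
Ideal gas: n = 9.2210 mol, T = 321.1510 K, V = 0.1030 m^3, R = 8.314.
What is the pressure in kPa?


P = nRT/V = 9.2210 * 8.314 * 321.1510 / 0.1030
= 24620.5256 / 0.1030 = 239034.2296 Pa = 239.0342 kPa

239.0342 kPa


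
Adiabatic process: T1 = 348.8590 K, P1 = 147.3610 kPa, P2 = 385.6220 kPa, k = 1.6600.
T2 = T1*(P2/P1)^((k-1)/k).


(k-1)/k = 0.3976
(P2/P1)^exp = 1.4659
T2 = 348.8590 * 1.4659 = 511.3932 K

511.3932 K


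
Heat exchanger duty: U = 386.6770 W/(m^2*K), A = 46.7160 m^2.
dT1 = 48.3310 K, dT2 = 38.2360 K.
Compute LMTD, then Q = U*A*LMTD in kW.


LMTD = 43.0866 K
Q = 386.6770 * 46.7160 * 43.0866 = 778316.0779 W = 778.3161 kW

778.3161 kW


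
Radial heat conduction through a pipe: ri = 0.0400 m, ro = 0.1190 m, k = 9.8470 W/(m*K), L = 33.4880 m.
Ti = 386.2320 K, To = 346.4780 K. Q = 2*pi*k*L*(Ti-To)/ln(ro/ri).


dT = 39.7540 K
ln(ro/ri) = 1.0902
Q = 2*pi*9.8470*33.4880*39.7540 / 1.0902 = 75549.2452 W

75549.2452 W


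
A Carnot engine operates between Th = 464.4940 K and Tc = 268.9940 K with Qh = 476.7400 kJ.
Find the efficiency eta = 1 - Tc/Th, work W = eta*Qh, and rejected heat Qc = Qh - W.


eta = 1 - 268.9940/464.4940 = 0.4209
W = 0.4209 * 476.7400 = 200.6542 kJ
Qc = 476.7400 - 200.6542 = 276.0858 kJ

eta = 42.0888%, W = 200.6542 kJ, Qc = 276.0858 kJ


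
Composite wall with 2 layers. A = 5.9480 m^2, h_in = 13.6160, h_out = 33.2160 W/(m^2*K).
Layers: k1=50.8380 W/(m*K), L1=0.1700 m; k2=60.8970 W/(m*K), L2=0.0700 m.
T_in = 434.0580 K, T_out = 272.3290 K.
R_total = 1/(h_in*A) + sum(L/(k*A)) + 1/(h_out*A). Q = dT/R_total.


R_conv_in = 1/(13.6160*5.9480) = 0.0123
R_1 = 0.1700/(50.8380*5.9480) = 0.0006
R_2 = 0.0700/(60.8970*5.9480) = 0.0002
R_conv_out = 1/(33.2160*5.9480) = 0.0051
R_total = 0.0182 K/W
Q = 161.7290 / 0.0182 = 8903.5779 W

R_total = 0.0182 K/W, Q = 8903.5779 W


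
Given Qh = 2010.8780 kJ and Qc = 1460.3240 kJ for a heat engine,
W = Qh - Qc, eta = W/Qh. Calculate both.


W = 2010.8780 - 1460.3240 = 550.5540 kJ
eta = 550.5540 / 2010.8780 = 0.2738 = 27.3788%

W = 550.5540 kJ, eta = 27.3788%


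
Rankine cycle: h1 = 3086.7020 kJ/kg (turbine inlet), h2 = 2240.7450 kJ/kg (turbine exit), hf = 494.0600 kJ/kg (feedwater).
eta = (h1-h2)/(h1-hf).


W = 845.9570 kJ/kg
Q_in = 2592.6420 kJ/kg
eta = 0.3263 = 32.6291%

eta = 32.6291%


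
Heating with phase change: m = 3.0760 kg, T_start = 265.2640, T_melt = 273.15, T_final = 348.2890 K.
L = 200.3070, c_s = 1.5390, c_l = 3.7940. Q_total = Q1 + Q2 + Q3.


Q1 (sensible, solid) = 3.0760 * 1.5390 * 7.8860 = 37.3320 kJ
Q2 (latent) = 3.0760 * 200.3070 = 616.1443 kJ
Q3 (sensible, liquid) = 3.0760 * 3.7940 * 75.1390 = 876.8980 kJ
Q_total = 1530.3743 kJ

1530.3743 kJ


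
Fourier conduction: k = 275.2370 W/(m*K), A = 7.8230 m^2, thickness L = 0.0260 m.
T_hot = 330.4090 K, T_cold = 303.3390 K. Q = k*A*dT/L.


dT = 27.0700 K
Q = 275.2370 * 7.8230 * 27.0700 / 0.0260 = 2241790.6504 W

2241790.6504 W


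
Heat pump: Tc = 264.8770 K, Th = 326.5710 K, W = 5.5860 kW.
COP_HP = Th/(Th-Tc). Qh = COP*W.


COP = 326.5710 / 61.6940 = 5.2934
Qh = 5.2934 * 5.5860 = 29.5689 kW

COP = 5.2934, Qh = 29.5689 kW


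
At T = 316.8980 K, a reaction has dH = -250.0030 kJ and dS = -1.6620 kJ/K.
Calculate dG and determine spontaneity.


T*dS = 316.8980 * -1.6620 = -526.6845 kJ
dG = -250.0030 + 526.6845 = 276.6815 kJ (non-spontaneous)

dG = 276.6815 kJ, non-spontaneous


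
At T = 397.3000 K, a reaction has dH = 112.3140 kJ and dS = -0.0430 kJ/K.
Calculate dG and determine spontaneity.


T*dS = 397.3000 * -0.0430 = -17.0839 kJ
dG = 112.3140 + 17.0839 = 129.3979 kJ (non-spontaneous)

dG = 129.3979 kJ, non-spontaneous


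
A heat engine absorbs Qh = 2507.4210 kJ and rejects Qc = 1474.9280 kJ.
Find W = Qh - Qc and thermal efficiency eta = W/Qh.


W = 2507.4210 - 1474.9280 = 1032.4930 kJ
eta = 1032.4930 / 2507.4210 = 0.4118 = 41.1775%

W = 1032.4930 kJ, eta = 41.1775%


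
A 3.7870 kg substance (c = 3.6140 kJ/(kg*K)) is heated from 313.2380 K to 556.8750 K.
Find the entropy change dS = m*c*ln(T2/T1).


T2/T1 = 1.7778
ln(T2/T1) = 0.5754
dS = 3.7870 * 3.6140 * 0.5754 = 7.8747 kJ/K

7.8747 kJ/K


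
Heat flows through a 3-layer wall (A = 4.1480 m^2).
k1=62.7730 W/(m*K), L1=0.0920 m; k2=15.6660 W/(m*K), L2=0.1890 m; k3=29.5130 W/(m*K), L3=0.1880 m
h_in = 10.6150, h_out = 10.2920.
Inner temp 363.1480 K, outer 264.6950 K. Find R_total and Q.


R_conv_in = 1/(10.6150*4.1480) = 0.0227
R_1 = 0.0920/(62.7730*4.1480) = 0.0004
R_2 = 0.1890/(15.6660*4.1480) = 0.0029
R_3 = 0.1880/(29.5130*4.1480) = 0.0015
R_conv_out = 1/(10.2920*4.1480) = 0.0234
R_total = 0.0509 K/W
Q = 98.4530 / 0.0509 = 1932.9987 W

R_total = 0.0509 K/W, Q = 1932.9987 W


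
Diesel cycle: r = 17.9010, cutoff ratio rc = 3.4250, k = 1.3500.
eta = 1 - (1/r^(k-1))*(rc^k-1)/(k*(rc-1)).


r^(k-1) = 2.7448
rc^k = 5.2698
eta = 0.5248 = 52.4827%

52.4827%


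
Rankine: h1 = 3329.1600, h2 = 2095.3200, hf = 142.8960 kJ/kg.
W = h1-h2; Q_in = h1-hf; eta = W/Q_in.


W = 1233.8400 kJ/kg
Q_in = 3186.2640 kJ/kg
eta = 0.3872 = 38.7237%

eta = 38.7237%


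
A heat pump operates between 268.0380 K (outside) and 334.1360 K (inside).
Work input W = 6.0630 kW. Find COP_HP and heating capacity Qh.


COP = 334.1360 / 66.0980 = 5.0552
Qh = 5.0552 * 6.0630 = 30.6494 kW

COP = 5.0552, Qh = 30.6494 kW


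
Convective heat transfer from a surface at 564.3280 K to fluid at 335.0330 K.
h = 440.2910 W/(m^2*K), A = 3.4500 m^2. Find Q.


dT = 229.2950 K
Q = 440.2910 * 3.4500 * 229.2950 = 348300.0107 W

348300.0107 W


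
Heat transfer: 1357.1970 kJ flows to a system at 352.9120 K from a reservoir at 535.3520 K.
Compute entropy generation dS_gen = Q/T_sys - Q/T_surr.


dS_sys = 1357.1970/352.9120 = 3.8457 kJ/K
dS_surr = -1357.1970/535.3520 = -2.5351 kJ/K
dS_gen = 3.8457 - 2.5351 = 1.3106 kJ/K (irreversible)

dS_gen = 1.3106 kJ/K, irreversible


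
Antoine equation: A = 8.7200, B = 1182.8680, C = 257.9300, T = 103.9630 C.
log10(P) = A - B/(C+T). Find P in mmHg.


C+T = 361.8930
B/(C+T) = 3.2686
log10(P) = 8.7200 - 3.2686 = 5.4514
P = 10^5.4514 = 282776.1122 mmHg

282776.1122 mmHg


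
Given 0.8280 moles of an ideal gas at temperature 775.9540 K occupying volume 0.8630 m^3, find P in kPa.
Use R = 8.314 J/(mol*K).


P = nRT/V = 0.8280 * 8.314 * 775.9540 / 0.8630
= 5341.6611 / 0.8630 = 6189.6421 Pa = 6.1896 kPa

6.1896 kPa


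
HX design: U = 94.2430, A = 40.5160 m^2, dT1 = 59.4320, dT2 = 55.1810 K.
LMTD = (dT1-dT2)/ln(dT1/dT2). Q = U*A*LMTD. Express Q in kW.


LMTD = 57.2802 K
Q = 94.2430 * 40.5160 * 57.2802 = 218715.8627 W = 218.7159 kW

218.7159 kW
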